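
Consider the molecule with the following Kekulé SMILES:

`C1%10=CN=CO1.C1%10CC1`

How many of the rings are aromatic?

1

The SMILES encodes a five-membered ring with an oxygen at position 1 and a nitrogen at position 3 (in a C=N bond), with two double bonds; a three-membered saturated carbon ring.
The 5-membered ring with one oxygen and one =N– is planar and fully conjugated; 2 ring double bonds (4 π electrons) plus a heteroatom lone pair (2) give 6 π electrons. 6 = 4(1)+2, so it is aromatic (oxazole).
The 3-membered ring has only sp³ atoms, so it is not fully conjugated — not aromatic (cyclopropane).
1 of the 2 rings is aromatic. Total: 1.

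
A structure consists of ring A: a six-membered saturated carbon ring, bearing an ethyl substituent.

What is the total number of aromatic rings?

Ring A has only sp³ atoms, so it is not fully conjugated — not aromatic (cyclohexane).

0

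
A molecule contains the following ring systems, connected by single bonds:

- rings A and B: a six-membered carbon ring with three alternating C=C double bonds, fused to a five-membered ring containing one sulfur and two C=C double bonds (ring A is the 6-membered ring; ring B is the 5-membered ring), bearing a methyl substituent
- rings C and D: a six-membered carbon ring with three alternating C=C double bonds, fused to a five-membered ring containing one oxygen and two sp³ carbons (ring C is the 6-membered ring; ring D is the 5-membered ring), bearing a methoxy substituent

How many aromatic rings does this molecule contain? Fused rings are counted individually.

3

Rings A and B form a fused bicyclic system (with one sulfur) with 9 sp² atoms and 10 π electrons from ring double bonds plus a heteroatom lone pair. 10 = 4(2)+2, so the system is aromatic and both rings count as aromatic (benzothiophene).
Ring C is planar and fully conjugated; 3 ring double bonds give 6 π electrons. That satisfies 4n+2 with n=1, so ring C is aromatic (benzene ring).
Ring D has two sp³ carbons, so it is not fully conjugated — not aromatic (oxolane ring).
Aromatic: A, B, C. Total: 3.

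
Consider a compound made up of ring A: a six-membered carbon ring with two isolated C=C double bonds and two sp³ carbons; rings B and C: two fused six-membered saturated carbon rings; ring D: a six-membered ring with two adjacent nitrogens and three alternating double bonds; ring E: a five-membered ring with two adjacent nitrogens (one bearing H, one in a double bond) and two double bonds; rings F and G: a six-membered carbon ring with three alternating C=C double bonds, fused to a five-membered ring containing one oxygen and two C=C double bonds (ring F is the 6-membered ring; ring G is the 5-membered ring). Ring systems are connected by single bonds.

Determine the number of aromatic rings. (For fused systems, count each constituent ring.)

4

Ring A has two sp³ carbons, so it is not fully conjugated — not aromatic (1,4-cyclohexadiene).
Ring B has only sp³ atoms, so it is not fully conjugated — not aromatic (cyclohexane ring).
Ring C has only sp³ atoms, so it is not fully conjugated — not aromatic (cyclohexane ring).
Ring D is planar and fully conjugated; 3 ring double bonds give 6 π electrons. Since 6 = 4n+2 (n=1), ring D is aromatic (pyridazine).
Ring E is fully conjugated (every ring atom contributes a p orbital); 2 ring double bonds (4 π electrons) plus a heteroatom lone pair (2) give 6 π electrons. 6 = 4(1)+2, so ring E is aromatic (pyrazole).
Rings F and G form a fused bicyclic system (with one oxygen) with 9 sp² atoms and 10 π electrons from ring double bonds plus a heteroatom lone pair. 10 = 4(2)+2, so the system is aromatic and both rings count as aromatic (benzofuran).
Aromatic: D, E, F, G. Total: 4.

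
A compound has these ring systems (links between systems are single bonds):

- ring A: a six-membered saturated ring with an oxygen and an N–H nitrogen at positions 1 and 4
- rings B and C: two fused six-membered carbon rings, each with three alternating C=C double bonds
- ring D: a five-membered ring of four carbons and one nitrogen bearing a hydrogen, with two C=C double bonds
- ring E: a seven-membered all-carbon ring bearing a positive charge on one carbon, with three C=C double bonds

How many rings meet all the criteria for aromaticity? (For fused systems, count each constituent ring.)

4

Ring A has only sp³ atoms, so it is not fully conjugated — not aromatic (morpholine).
Rings B and C form a fused bicyclic system with 10 sp² atoms and 10 π electrons from ring double bonds. 10 = 4(2)+2, so the system is aromatic and both rings count as aromatic (naphthalene).
Ring D is fully conjugated (every ring atom contributes a p orbital); 2 ring double bonds (4 π electrons) plus a heteroatom lone pair (2) give 6 π electrons. That satisfies 4n+2 with n=1, so ring D is aromatic (pyrrole).
Ring E has a continuous p-orbital overlap around the ring; 3 ring double bonds (6 π electrons) plus the carbocation's empty p orbital (0, but keeps the ring conjugated) give 6 π electrons. Since 6 = 4n+2 (n=1), ring E is aromatic (tropylium cation).
Aromatic: B, C, D, E. Total: 4.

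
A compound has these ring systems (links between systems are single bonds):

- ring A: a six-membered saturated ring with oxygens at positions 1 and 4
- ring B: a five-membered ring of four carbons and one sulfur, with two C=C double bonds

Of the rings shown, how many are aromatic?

Ring A has only sp³ atoms, so it is not fully conjugated — not aromatic (1,4-dioxane).
Ring B is planar and fully conjugated; 2 ring double bonds (4 π electrons) plus a heteroatom lone pair (2) give 6 π electrons. Since 6 = 4n+2 (n=1), ring B is aromatic (thiophene).
Aromatic: B. Total: 1.

1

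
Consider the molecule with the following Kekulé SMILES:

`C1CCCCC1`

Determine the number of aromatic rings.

The SMILES encodes a six-membered saturated carbon ring.
The 6-membered ring has only sp³ atoms, so it is not fully conjugated — not aromatic (cyclohexane).

0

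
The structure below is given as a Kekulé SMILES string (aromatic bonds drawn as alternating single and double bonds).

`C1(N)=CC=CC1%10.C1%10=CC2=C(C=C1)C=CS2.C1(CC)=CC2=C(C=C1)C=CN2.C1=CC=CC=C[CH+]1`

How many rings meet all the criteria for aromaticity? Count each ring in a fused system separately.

The SMILES encodes a five-membered carbon ring with two conjugated C=C double bonds and one sp³ carbon; a six-membered carbon ring with three alternating C=C double bonds, fused to a five-membered ring containing one sulfur and two C=C double bonds; a six-membered carbon ring with three alternating C=C double bonds, fused to a five-membered ring containing one N–H nitrogen and two C=C double bonds; a seven-membered all-carbon ring bearing a positive charge on one carbon, with three C=C double bonds.
The 5-membered ring has one sp³ carbon, so it is not fully conjugated — not aromatic (cyclopentadiene).
The fused 6/5-membered bicyclic (with one sulfur) is a single π system with 9 sp² atoms and 10 π electrons from ring double bonds plus a heteroatom lone pair. 10 = 4(2)+2, so the system is aromatic and both rings count as aromatic (benzothiophene).
The fused 6/5-membered bicyclic (with one N–H) is a single π system with 9 sp² atoms and 10 π electrons from ring double bonds plus a heteroatom lone pair. 10 = 4(2)+2, so the system is aromatic and both rings count as aromatic (indole).
The 7-membered ring has a continuous p-orbital overlap around the ring; 3 ring double bonds (6 π electrons) plus the carbocation's empty p orbital (0, but keeps the ring conjugated) give 6 π electrons. Since 6 = 4n+2 (n=1), it is aromatic (tropylium cation).
5 of the 6 rings are aromatic. Total: 5.

5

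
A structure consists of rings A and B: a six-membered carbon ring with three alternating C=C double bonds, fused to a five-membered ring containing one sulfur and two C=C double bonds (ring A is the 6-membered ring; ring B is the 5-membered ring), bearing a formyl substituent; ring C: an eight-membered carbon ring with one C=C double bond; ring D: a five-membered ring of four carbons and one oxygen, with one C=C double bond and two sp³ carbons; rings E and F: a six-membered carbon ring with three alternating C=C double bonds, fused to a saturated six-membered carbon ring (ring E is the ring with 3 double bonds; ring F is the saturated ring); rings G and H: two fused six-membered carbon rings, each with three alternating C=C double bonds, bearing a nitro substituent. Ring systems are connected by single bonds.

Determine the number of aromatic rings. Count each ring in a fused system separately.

Rings A and B form a fused bicyclic system (with one sulfur) with 9 sp² atoms and 10 π electrons from ring double bonds plus a heteroatom lone pair. 10 = 4(2)+2, so the system is aromatic and both rings count as aromatic (benzothiophene).
Ring C has six sp³ carbons, so it is not fully conjugated — not aromatic (cyclooctene).
Ring D has two sp³ carbons, so it is not fully conjugated — not aromatic (2,3-dihydrofuran).
Ring E has a continuous p-orbital overlap around the ring; 3 ring double bonds give 6 π electrons. Since 6 = 4n+2 (n=1), ring E is aromatic (benzene ring).
Ring F has four sp³ carbons, so it is not fully conjugated — not aromatic (cyclohexane ring).
Rings G and H form a fused bicyclic system with 10 sp² atoms and 10 π electrons from ring double bonds. 10 = 4(2)+2, so the system is aromatic and both rings count as aromatic (naphthalene).
Aromatic: A, B, E, G, H. Total: 5.

5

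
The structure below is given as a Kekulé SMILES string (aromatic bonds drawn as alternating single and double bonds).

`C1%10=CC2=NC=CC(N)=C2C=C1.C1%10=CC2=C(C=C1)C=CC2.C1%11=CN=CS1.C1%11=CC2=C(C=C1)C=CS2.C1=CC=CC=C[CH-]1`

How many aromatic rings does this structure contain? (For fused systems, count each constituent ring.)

6

The SMILES encodes two fused six-membered rings, each with three alternating double bonds; one ring is all carbon and the other has one ring nitrogen; a six-membered carbon ring with three alternating C=C double bonds, fused to a five-membered carbon ring containing one C=C double bond and one sp³ carbon; a five-membered ring with a sulfur at position 1 and a nitrogen at position 3 (in a C=N bond), with two double bonds; a six-membered carbon ring with three alternating C=C double bonds, fused to a five-membered ring containing one sulfur and two C=C double bonds; a seven-membered all-carbon ring bearing a negative charge on one carbon, with three C=C double bonds.
The fused 6/6-membered bicyclic (with one nitrogen) is a single π system with 10 sp² atoms and 10 π electrons from ring double bonds. 10 = 4(2)+2, so the system is aromatic and both rings count as aromatic (quinoline).
The 6-membered ring has a continuous p-orbital overlap around the ring; 3 ring double bonds give 6 π electrons. 6 = 4(1)+2, so it is aromatic (benzene ring).
The 5-membered ring has one sp³ carbon, so it is not fully conjugated — not aromatic (cyclopentene ring).
The 5-membered ring with one sulfur and one =N– has a continuous p-orbital overlap around the ring; 2 ring double bonds (4 π electrons) plus a heteroatom lone pair (2) give 6 π electrons. That satisfies 4n+2 with n=1, so it is aromatic (thiazole).
The fused 6/5-membered bicyclic (with one sulfur) is a single π system with 9 sp² atoms and 10 π electrons from ring double bonds plus a heteroatom lone pair. 10 = 4(2)+2, so the system is aromatic and both rings count as aromatic (benzothiophene).
The 7-membered ring has only sp² ring atoms; a planar conformation would have a fully conjugated π system of 8 electrons. But 8 = 4(2), which is 4n not 4n+2, so it is not aromatic (cycloheptatrienyl anion).
6 of the 8 rings are aromatic. Total: 6.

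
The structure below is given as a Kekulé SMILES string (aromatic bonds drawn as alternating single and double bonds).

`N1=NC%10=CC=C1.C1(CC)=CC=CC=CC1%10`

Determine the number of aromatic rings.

The SMILES encodes a six-membered ring with two adjacent nitrogens and three alternating double bonds; a seven-membered carbon ring with three C=C double bonds and one sp³ carbon.
The 6-membered ring with two nitrogens (1,2) is fully conjugated (every ring atom contributes a p orbital); 3 ring double bonds give 6 π electrons. That satisfies 4n+2 with n=1, so it is aromatic (pyridazine).
The 7-membered ring has one sp³ carbon, so it is not fully conjugated — not aromatic (cycloheptatriene).
1 of the 2 rings is aromatic. Total: 1.

1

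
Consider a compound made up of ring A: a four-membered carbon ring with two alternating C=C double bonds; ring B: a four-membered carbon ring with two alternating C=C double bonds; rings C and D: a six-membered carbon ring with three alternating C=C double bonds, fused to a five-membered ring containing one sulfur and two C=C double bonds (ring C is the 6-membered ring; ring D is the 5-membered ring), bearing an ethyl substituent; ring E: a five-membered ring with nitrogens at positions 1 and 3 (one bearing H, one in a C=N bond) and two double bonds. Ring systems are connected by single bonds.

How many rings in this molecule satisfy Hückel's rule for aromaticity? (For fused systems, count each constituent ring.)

3

Ring A has only sp² ring atoms; a planar conformation would have a fully conjugated π system of 4 electrons. But 4 = 4(1), which is 4n not 4n+2, so ring A is not aromatic (cyclobutadiene) — cyclobutadiene is antiaromatic and distorts to a rectangle.
Ring B has only sp² ring atoms; a planar conformation would have a fully conjugated π system of 4 electrons. But 4 = 4(1), which is 4n not 4n+2, so ring B is not aromatic (cyclobutadiene) — cyclobutadiene is antiaromatic and distorts to a rectangle.
Rings C and D form a fused bicyclic system (with one sulfur) with 9 sp² atoms and 10 π electrons from ring double bonds plus a heteroatom lone pair. 10 = 4(2)+2, so the system is aromatic and both rings count as aromatic (benzothiophene).
Ring E is planar and fully conjugated; 2 ring double bonds (4 π electrons) plus a heteroatom lone pair (2) give 6 π electrons. That satisfies 4n+2 with n=1, so ring E is aromatic (imidazole).
Aromatic: C, D, E. Total: 3.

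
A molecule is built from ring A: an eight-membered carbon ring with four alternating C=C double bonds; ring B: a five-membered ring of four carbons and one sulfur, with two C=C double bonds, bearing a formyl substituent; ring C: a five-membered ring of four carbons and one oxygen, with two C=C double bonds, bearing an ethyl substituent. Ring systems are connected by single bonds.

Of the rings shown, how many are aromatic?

2

Ring A has only sp² ring atoms; a planar conformation would have a fully conjugated π system of 8 electrons. But 8 = 4(2), which is 4n not 4n+2, so ring A is not aromatic (cyclooctatetraene) — cyclooctatetraene distorts into a non-planar tub to avoid antiaromaticity.
Ring B has a continuous p-orbital overlap around the ring; 2 ring double bonds (4 π electrons) plus a heteroatom lone pair (2) give 6 π electrons. That satisfies 4n+2 with n=1, so ring B is aromatic (thiophene).
Ring C is planar and fully conjugated; 2 ring double bonds (4 π electrons) plus a heteroatom lone pair (2) give 6 π electrons. 6 = 4(1)+2, so ring C is aromatic (furan).
Aromatic: B, C. Total: 2.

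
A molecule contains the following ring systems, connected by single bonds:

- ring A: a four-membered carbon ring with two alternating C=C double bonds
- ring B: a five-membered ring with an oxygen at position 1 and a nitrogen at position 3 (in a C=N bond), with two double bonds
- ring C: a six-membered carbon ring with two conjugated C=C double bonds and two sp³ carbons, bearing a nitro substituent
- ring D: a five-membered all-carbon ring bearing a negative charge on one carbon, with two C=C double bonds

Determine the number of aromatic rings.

Ring A has only sp² ring atoms; a planar conformation would have a fully conjugated π system of 4 electrons. But 4 = 4(1), which is 4n not 4n+2, so ring A is not aromatic (cyclobutadiene) — cyclobutadiene is antiaromatic and distorts to a rectangle.
Ring B has a continuous p-orbital overlap around the ring; 2 ring double bonds (4 π electrons) plus a heteroatom lone pair (2) give 6 π electrons. 6 = 4(1)+2, so ring B is aromatic (oxazole).
Ring C has two sp³ carbons, so it is not fully conjugated — not aromatic (1,3-cyclohexadiene).
Ring D is planar and fully conjugated; 2 ring double bonds (4 π electrons) plus the carbanion lone pair (2) give 6 π electrons. Since 6 = 4n+2 (n=1), ring D is aromatic (cyclopentadienyl anion).
Aromatic: B, D. Total: 2.

2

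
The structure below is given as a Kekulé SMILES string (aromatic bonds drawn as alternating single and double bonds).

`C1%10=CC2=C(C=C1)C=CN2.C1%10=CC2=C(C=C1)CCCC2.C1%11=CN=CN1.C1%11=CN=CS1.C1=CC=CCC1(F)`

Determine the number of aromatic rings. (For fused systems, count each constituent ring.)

The SMILES encodes a six-membered carbon ring with three alternating C=C double bonds, fused to a five-membered ring containing one N–H nitrogen and two C=C double bonds; a six-membered carbon ring with three alternating C=C double bonds, fused to a saturated six-membered carbon ring; a five-membered ring with nitrogens at positions 1 and 3 (one bearing H, one in a C=N bond) and two double bonds; a five-membered ring with a sulfur at position 1 and a nitrogen at position 3 (in a C=N bond), with two double bonds; a six-membered carbon ring with two conjugated C=C double bonds and two sp³ carbons.
The fused 6/5-membered bicyclic (with one N–H) is a single π system with 9 sp² atoms and 10 π electrons from ring double bonds plus a heteroatom lone pair. 10 = 4(2)+2, so the system is aromatic and both rings count as aromatic (indole).
The 6-membered ring is planar and fully conjugated; 3 ring double bonds give 6 π electrons. 6 = 4(1)+2, so it is aromatic (benzene ring).
The second 6-membered ring has four sp³ carbons, so it is not fully conjugated — not aromatic (cyclohexane ring).
The 5-membered ring with two nitrogens (one N–H, one =N–) is planar and fully conjugated; 2 ring double bonds (4 π electrons) plus a heteroatom lone pair (2) give 6 π electrons. That satisfies 4n+2 with n=1, so it is aromatic (imidazole).
The 5-membered ring with one sulfur and one =N– is fully conjugated (every ring atom contributes a p orbital); 2 ring double bonds (4 π electrons) plus a heteroatom lone pair (2) give 6 π electrons. Since 6 = 4n+2 (n=1), it is aromatic (thiazole).
The third 6-membered ring has two sp³ carbons, so it is not fully conjugated — not aromatic (1,3-cyclohexadiene).
5 of the 7 rings are aromatic. Total: 5.

5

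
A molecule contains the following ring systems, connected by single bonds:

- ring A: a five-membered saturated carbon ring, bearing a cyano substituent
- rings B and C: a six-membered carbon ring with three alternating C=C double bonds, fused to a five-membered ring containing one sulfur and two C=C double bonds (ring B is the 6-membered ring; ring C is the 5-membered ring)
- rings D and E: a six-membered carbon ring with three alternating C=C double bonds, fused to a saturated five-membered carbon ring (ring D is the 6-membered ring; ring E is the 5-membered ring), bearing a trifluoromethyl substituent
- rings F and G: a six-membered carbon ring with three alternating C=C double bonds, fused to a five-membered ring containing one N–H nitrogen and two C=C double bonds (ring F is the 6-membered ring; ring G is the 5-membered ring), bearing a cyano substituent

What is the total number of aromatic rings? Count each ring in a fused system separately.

5

Ring A has only sp³ atoms, so it is not fully conjugated — not aromatic (cyclopentane).
Rings B and C form a fused bicyclic system (with one sulfur) with 9 sp² atoms and 10 π electrons from ring double bonds plus a heteroatom lone pair. 10 = 4(2)+2, so the system is aromatic and both rings count as aromatic (benzothiophene).
Ring D is planar and fully conjugated; 3 ring double bonds give 6 π electrons. 6 = 4(1)+2, so ring D is aromatic (benzene ring).
Ring E has three sp³ carbons, so it is not fully conjugated — not aromatic (cyclopentane ring).
Rings F and G form a fused bicyclic system (with one N–H) with 9 sp² atoms and 10 π electrons from ring double bonds plus a heteroatom lone pair. 10 = 4(2)+2, so the system is aromatic and both rings count as aromatic (indole).
Aromatic: B, C, D, F, G. Total: 5.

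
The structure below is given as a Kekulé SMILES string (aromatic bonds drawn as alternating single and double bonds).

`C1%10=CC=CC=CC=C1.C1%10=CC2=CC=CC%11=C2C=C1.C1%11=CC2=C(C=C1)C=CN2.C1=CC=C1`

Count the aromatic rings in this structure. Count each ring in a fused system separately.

The SMILES encodes an eight-membered carbon ring with four alternating C=C double bonds; two fused six-membered carbon rings, each with three alternating C=C double bonds; a six-membered carbon ring with three alternating C=C double bonds, fused to a five-membered ring containing one N–H nitrogen and two C=C double bonds; a four-membered carbon ring with two alternating C=C double bonds.
The 8-membered ring has only sp² ring atoms; a planar conformation would have a fully conjugated π system of 8 electrons. But 8 = 4(2), which is 4n not 4n+2, so it is not aromatic (cyclooctatetraene) — cyclooctatetraene distorts into a non-planar tub to avoid antiaromaticity.
The fused 6/6-membered bicyclic is a single π system with 10 sp² atoms and 10 π electrons from ring double bonds. 10 = 4(2)+2, so the system is aromatic and both rings count as aromatic (naphthalene).
The fused 6/5-membered bicyclic (with one N–H) is a single π system with 9 sp² atoms and 10 π electrons from ring double bonds plus a heteroatom lone pair. 10 = 4(2)+2, so the system is aromatic and both rings count as aromatic (indole).
The 4-membered ring has only sp² ring atoms; a planar conformation would have a fully conjugated π system of 4 electrons. But 4 = 4(1), which is 4n not 4n+2, so it is not aromatic (cyclobutadiene) — cyclobutadiene is antiaromatic and distorts to a rectangle.
4 of the 6 rings are aromatic. Total: 4.

4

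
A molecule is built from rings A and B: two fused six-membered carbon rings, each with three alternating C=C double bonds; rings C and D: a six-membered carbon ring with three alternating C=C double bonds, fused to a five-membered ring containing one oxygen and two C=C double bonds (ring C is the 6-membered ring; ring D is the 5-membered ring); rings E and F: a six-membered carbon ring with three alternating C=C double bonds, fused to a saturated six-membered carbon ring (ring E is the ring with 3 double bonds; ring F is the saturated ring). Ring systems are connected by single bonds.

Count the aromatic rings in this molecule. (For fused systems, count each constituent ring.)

Rings A and B form a fused bicyclic system with 10 sp² atoms and 10 π electrons from ring double bonds. 10 = 4(2)+2, so the system is aromatic and both rings count as aromatic (naphthalene).
Rings C and D form a fused bicyclic system (with one oxygen) with 9 sp² atoms and 10 π electrons from ring double bonds plus a heteroatom lone pair. 10 = 4(2)+2, so the system is aromatic and both rings count as aromatic (benzofuran).
Ring E is fully conjugated (every ring atom contributes a p orbital); 3 ring double bonds give 6 π electrons. Since 6 = 4n+2 (n=1), ring E is aromatic (benzene ring).
Ring F has four sp³ carbons, so it is not fully conjugated — not aromatic (cyclohexane ring).
Aromatic: A, B, C, D, E. Total: 5.

5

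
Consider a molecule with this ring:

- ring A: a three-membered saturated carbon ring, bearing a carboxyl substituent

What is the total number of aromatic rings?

Ring A has only sp³ atoms, so it is not fully conjugated — not aromatic (cyclopropane).

0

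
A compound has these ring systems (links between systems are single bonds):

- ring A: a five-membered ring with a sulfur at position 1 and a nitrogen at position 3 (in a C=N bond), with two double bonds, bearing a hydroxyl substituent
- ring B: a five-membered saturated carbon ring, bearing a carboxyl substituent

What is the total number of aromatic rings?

Ring A is fully conjugated (every ring atom contributes a p orbital); 2 ring double bonds (4 π electrons) plus a heteroatom lone pair (2) give 6 π electrons. Since 6 = 4n+2 (n=1), ring A is aromatic (thiazole).
Ring B has only sp³ atoms, so it is not fully conjugated — not aromatic (cyclopentane).
Aromatic: A. Total: 1.

1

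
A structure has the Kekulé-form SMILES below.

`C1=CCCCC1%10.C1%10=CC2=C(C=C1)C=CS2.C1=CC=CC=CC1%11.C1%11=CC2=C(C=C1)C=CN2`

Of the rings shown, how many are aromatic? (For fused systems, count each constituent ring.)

The SMILES encodes a six-membered carbon ring with one C=C double bond; a six-membered carbon ring with three alternating C=C double bonds, fused to a five-membered ring containing one sulfur and two C=C double bonds; a seven-membered carbon ring with three C=C double bonds and one sp³ carbon; a six-membered carbon ring with three alternating C=C double bonds, fused to a five-membered ring containing one N–H nitrogen and two C=C double bonds.
The 6-membered ring has four sp³ carbons, so it is not fully conjugated — not aromatic (cyclohexene).
The fused 6/5-membered bicyclic (with one sulfur) is a single π system with 9 sp² atoms and 10 π electrons from ring double bonds plus a heteroatom lone pair. 10 = 4(2)+2, so the system is aromatic and both rings count as aromatic (benzothiophene).
The 7-membered ring has one sp³ carbon, so it is not fully conjugated — not aromatic (cycloheptatriene).
The fused 6/5-membered bicyclic (with one N–H) is a single π system with 9 sp² atoms and 10 π electrons from ring double bonds plus a heteroatom lone pair. 10 = 4(2)+2, so the system is aromatic and both rings count as aromatic (indole).
4 of the 6 rings are aromatic. Total: 4.

4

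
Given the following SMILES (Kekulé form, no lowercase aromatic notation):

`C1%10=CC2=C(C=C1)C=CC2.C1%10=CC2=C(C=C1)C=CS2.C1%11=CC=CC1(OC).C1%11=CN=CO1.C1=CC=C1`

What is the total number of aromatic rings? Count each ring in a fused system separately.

4

The SMILES encodes a six-membered carbon ring with three alternating C=C double bonds, fused to a five-membered carbon ring containing one C=C double bond and one sp³ carbon; a six-membered carbon ring with three alternating C=C double bonds, fused to a five-membered ring containing one sulfur and two C=C double bonds; a five-membered carbon ring with two conjugated C=C double bonds and one sp³ carbon; a five-membered ring with an oxygen at position 1 and a nitrogen at position 3 (in a C=N bond), with two double bonds; a four-membered carbon ring with two alternating C=C double bonds.
The 6-membered ring has a continuous p-orbital overlap around the ring; 3 ring double bonds give 6 π electrons. 6 = 4(1)+2, so it is aromatic (benzene ring).
The 5-membered ring has one sp³ carbon, so it is not fully conjugated — not aromatic (cyclopentene ring).
The fused 6/5-membered bicyclic (with one sulfur) is a single π system with 9 sp² atoms and 10 π electrons from ring double bonds plus a heteroatom lone pair. 10 = 4(2)+2, so the system is aromatic and both rings count as aromatic (benzothiophene).
The second 5-membered ring has one sp³ carbon, so it is not fully conjugated — not aromatic (cyclopentadiene).
The 5-membered ring with one oxygen and one =N– is planar and fully conjugated; 2 ring double bonds (4 π electrons) plus a heteroatom lone pair (2) give 6 π electrons. That satisfies 4n+2 with n=1, so it is aromatic (oxazole).
The 4-membered ring has only sp² ring atoms; a planar conformation would have a fully conjugated π system of 4 electrons. But 4 = 4(1), which is 4n not 4n+2, so it is not aromatic (cyclobutadiene) — cyclobutadiene is antiaromatic and distorts to a rectangle.
4 of the 7 rings are aromatic. Total: 4.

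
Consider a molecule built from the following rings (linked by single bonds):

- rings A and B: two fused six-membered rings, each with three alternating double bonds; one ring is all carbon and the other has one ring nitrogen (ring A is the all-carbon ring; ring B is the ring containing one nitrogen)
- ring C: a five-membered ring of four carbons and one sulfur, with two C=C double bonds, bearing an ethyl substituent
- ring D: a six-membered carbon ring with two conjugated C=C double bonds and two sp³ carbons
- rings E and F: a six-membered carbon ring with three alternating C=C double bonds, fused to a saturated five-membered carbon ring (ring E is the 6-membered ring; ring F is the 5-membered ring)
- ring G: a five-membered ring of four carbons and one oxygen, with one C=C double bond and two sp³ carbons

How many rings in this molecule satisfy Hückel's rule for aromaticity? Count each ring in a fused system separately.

4

Rings A and B form a fused bicyclic system (with one nitrogen) with 10 sp² atoms and 10 π electrons from ring double bonds. 10 = 4(2)+2, so the system is aromatic and both rings count as aromatic (quinoline).
Ring C is fully conjugated (every ring atom contributes a p orbital); 2 ring double bonds (4 π electrons) plus a heteroatom lone pair (2) give 6 π electrons. Since 6 = 4n+2 (n=1), ring C is aromatic (thiophene).
Ring D has two sp³ carbons, so it is not fully conjugated — not aromatic (1,3-cyclohexadiene).
Ring E is planar and fully conjugated; 3 ring double bonds give 6 π electrons. 6 = 4(1)+2, so ring E is aromatic (benzene ring).
Ring F has three sp³ carbons, so it is not fully conjugated — not aromatic (cyclopentane ring).
Ring G has two sp³ carbons, so it is not fully conjugated — not aromatic (2,3-dihydrofuran).
Aromatic: A, B, C, E. Total: 4.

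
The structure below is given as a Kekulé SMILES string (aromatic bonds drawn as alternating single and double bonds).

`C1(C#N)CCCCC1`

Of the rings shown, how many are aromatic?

The SMILES encodes a six-membered saturated carbon ring.
The 6-membered ring has only sp³ atoms, so it is not fully conjugated — not aromatic (cyclohexane).

0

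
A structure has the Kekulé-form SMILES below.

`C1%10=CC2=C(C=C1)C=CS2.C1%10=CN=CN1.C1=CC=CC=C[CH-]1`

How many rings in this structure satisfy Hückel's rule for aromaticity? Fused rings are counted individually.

The SMILES encodes a six-membered carbon ring with three alternating C=C double bonds, fused to a five-membered ring containing one sulfur and two C=C double bonds; a five-membered ring with nitrogens at positions 1 and 3 (one bearing H, one in a C=N bond) and two double bonds; a seven-membered all-carbon ring bearing a negative charge on one carbon, with three C=C double bonds.
The fused 6/5-membered bicyclic (with one sulfur) is a single π system with 9 sp² atoms and 10 π electrons from ring double bonds plus a heteroatom lone pair. 10 = 4(2)+2, so the system is aromatic and both rings count as aromatic (benzothiophene).
The 5-membered ring with two nitrogens (one N–H, one =N–) is planar and fully conjugated; 2 ring double bonds (4 π electrons) plus a heteroatom lone pair (2) give 6 π electrons. Since 6 = 4n+2 (n=1), it is aromatic (imidazole).
The 7-membered ring has only sp² ring atoms; a planar conformation would have a fully conjugated π system of 8 electrons. But 8 = 4(2), which is 4n not 4n+2, so it is not aromatic (cycloheptatrienyl anion).
3 of the 4 rings are aromatic. Total: 3.

3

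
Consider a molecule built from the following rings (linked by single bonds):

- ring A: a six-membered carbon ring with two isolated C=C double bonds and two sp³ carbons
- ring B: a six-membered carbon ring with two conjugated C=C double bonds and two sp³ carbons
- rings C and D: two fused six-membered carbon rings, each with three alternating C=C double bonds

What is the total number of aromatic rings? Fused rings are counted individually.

Ring A has two sp³ carbons, so it is not fully conjugated — not aromatic (1,4-cyclohexadiene).
Ring B has two sp³ carbons, so it is not fully conjugated — not aromatic (1,3-cyclohexadiene).
Rings C and D form a fused bicyclic system with 10 sp² atoms and 10 π electrons from ring double bonds. 10 = 4(2)+2, so the system is aromatic and both rings count as aromatic (naphthalene).
Aromatic: C, D. Total: 2.

2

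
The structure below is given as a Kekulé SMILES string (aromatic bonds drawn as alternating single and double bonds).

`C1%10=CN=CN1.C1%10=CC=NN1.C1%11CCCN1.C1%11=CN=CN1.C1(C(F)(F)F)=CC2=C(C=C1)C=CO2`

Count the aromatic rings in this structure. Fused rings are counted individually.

5

The SMILES encodes a five-membered ring with nitrogens at positions 1 and 3 (one bearing H, one in a C=N bond) and two double bonds; a five-membered ring with two adjacent nitrogens (one bearing H, one in a double bond) and two double bonds; a five-membered saturated ring of four carbons and one N–H nitrogen; a five-membered ring with nitrogens at positions 1 and 3 (one bearing H, one in a C=N bond) and two double bonds; a six-membered carbon ring with three alternating C=C double bonds, fused to a five-membered ring containing one oxygen and two C=C double bonds.
The 5-membered ring with two nitrogens (one N–H, one =N–) has a continuous p-orbital overlap around the ring; 2 ring double bonds (4 π electrons) plus a heteroatom lone pair (2) give 6 π electrons. Since 6 = 4n+2 (n=1), it is aromatic (imidazole).
The 5-membered ring with two adjacent nitrogens (one N–H, one =N–) is planar and fully conjugated; 2 ring double bonds (4 π electrons) plus a heteroatom lone pair (2) give 6 π electrons. 6 = 4(1)+2, so it is aromatic (pyrazole).
The 5-membered ring with one N–H has only sp³ atoms, so it is not fully conjugated — not aromatic (pyrrolidine).
The second 5-membered ring with two nitrogens (one N–H, one =N–) is planar and fully conjugated; 2 ring double bonds (4 π electrons) plus a heteroatom lone pair (2) give 6 π electrons. That satisfies 4n+2 with n=1, so it is aromatic (imidazole).
The fused 6/5-membered bicyclic (with one oxygen) is a single π system with 9 sp² atoms and 10 π electrons from ring double bonds plus a heteroatom lone pair. 10 = 4(2)+2, so the system is aromatic and both rings count as aromatic (benzofuran).
5 of the 6 rings are aromatic. Total: 5.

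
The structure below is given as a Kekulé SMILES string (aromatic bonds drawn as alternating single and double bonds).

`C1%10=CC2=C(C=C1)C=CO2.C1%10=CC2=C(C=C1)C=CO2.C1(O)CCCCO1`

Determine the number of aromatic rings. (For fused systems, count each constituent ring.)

4

The SMILES encodes a six-membered carbon ring with three alternating C=C double bonds, fused to a five-membered ring containing one oxygen and two C=C double bonds; a six-membered carbon ring with three alternating C=C double bonds, fused to a five-membered ring containing one oxygen and two C=C double bonds; a six-membered saturated ring of five carbons and one oxygen.
The fused 6/5-membered bicyclic (with one oxygen) is a single π system with 9 sp² atoms and 10 π electrons from ring double bonds plus a heteroatom lone pair. 10 = 4(2)+2, so the system is aromatic and both rings count as aromatic (benzofuran).
The fused 6/5-membered bicyclic (with one oxygen) is a single π system with 9 sp² atoms and 10 π electrons from ring double bonds plus a heteroatom lone pair. 10 = 4(2)+2, so the system is aromatic and both rings count as aromatic (benzofuran).
The 6-membered ring with one oxygen has only sp³ atoms, so it is not fully conjugated — not aromatic (tetrahydropyran).
4 of the 5 rings are aromatic. Total: 4.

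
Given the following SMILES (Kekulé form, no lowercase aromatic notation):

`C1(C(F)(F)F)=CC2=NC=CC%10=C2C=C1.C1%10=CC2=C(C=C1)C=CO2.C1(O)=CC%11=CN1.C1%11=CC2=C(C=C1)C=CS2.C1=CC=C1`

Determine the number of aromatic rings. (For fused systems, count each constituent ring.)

The SMILES encodes two fused six-membered rings, each with three alternating double bonds; one ring is all carbon and the other has one ring nitrogen; a six-membered carbon ring with three alternating C=C double bonds, fused to a five-membered ring containing one oxygen and two C=C double bonds; a five-membered ring of four carbons and one nitrogen bearing a hydrogen, with two C=C double bonds; a six-membered carbon ring with three alternating C=C double bonds, fused to a five-membered ring containing one sulfur and two C=C double bonds; a four-membered carbon ring with two alternating C=C double bonds.
The fused 6/6-membered bicyclic (with one nitrogen) is a single π system with 10 sp² atoms and 10 π electrons from ring double bonds. 10 = 4(2)+2, so the system is aromatic and both rings count as aromatic (quinoline).
The fused 6/5-membered bicyclic (with one oxygen) is a single π system with 9 sp² atoms and 10 π electrons from ring double bonds plus a heteroatom lone pair. 10 = 4(2)+2, so the system is aromatic and both rings count as aromatic (benzofuran).
The 5-membered ring with one N–H has a continuous p-orbital overlap around the ring; 2 ring double bonds (4 π electrons) plus a heteroatom lone pair (2) give 6 π electrons. 6 = 4(1)+2, so it is aromatic (pyrrole).
The fused 6/5-membered bicyclic (with one sulfur) is a single π system with 9 sp² atoms and 10 π electrons from ring double bonds plus a heteroatom lone pair. 10 = 4(2)+2, so the system is aromatic and both rings count as aromatic (benzothiophene).
The 4-membered ring has only sp² ring atoms; a planar conformation would have a fully conjugated π system of 4 electrons. But 4 = 4(1), which is 4n not 4n+2, so it is not aromatic (cyclobutadiene) — cyclobutadiene is antiaromatic and distorts to a rectangle.
7 of the 8 rings are aromatic. Total: 7.

7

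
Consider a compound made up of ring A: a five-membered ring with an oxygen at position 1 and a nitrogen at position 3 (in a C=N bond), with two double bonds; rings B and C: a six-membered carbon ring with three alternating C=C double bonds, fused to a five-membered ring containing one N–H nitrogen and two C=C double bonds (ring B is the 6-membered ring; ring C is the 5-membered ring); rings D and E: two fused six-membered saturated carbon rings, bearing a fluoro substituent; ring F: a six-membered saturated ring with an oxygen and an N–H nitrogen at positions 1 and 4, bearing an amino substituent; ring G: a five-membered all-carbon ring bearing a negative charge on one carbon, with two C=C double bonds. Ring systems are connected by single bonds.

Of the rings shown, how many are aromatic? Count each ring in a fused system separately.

Ring A is planar and fully conjugated; 2 ring double bonds (4 π electrons) plus a heteroatom lone pair (2) give 6 π electrons. Since 6 = 4n+2 (n=1), ring A is aromatic (oxazole).
Rings B and C form a fused bicyclic system (with one N–H) with 9 sp² atoms and 10 π electrons from ring double bonds plus a heteroatom lone pair. 10 = 4(2)+2, so the system is aromatic and both rings count as aromatic (indole).
Ring D has only sp³ atoms, so it is not fully conjugated — not aromatic (cyclohexane ring).
Ring E has only sp³ atoms, so it is not fully conjugated — not aromatic (cyclohexane ring).
Ring F has only sp³ atoms, so it is not fully conjugated — not aromatic (morpholine).
Ring G has a continuous p-orbital overlap around the ring; 2 ring double bonds (4 π electrons) plus the carbanion lone pair (2) give 6 π electrons. 6 = 4(1)+2, so ring G is aromatic (cyclopentadienyl anion).
Aromatic: A, B, C, G. Total: 4.

4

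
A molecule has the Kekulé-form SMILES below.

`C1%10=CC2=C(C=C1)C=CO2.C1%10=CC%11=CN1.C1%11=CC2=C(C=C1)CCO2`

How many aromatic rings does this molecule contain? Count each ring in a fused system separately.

The SMILES encodes a six-membered carbon ring with three alternating C=C double bonds, fused to a five-membered ring containing one oxygen and two C=C double bonds; a five-membered ring of four carbons and one nitrogen bearing a hydrogen, with two C=C double bonds; a six-membered carbon ring with three alternating C=C double bonds, fused to a five-membered ring containing one oxygen and two sp³ carbons.
The fused 6/5-membered bicyclic (with one oxygen) is a single π system with 9 sp² atoms and 10 π electrons from ring double bonds plus a heteroatom lone pair. 10 = 4(2)+2, so the system is aromatic and both rings count as aromatic (benzofuran).
The 5-membered ring with one N–H has a continuous p-orbital overlap around the ring; 2 ring double bonds (4 π electrons) plus a heteroatom lone pair (2) give 6 π electrons. Since 6 = 4n+2 (n=1), it is aromatic (pyrrole).
The 6-membered ring is planar and fully conjugated; 3 ring double bonds give 6 π electrons. That satisfies 4n+2 with n=1, so it is aromatic (benzene ring).
The 5-membered ring with one oxygen has two sp³ carbons, so it is not fully conjugated — not aromatic (oxolane ring).
4 of the 5 rings are aromatic. Total: 4.

4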